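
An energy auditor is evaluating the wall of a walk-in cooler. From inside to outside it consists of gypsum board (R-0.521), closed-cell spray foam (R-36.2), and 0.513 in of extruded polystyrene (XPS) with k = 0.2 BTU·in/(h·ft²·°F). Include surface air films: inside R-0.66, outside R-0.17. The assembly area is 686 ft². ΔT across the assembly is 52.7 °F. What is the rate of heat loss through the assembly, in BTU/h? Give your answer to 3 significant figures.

901 BTU/h

0.513/0.2 = 2.565
R_total = 0.66 + 0.521 + 36.2 + 2.565 + 0.17 = 40.12 ft²·°F·h/BTU
Q = A·ΔT/R = 686 × 52.7 / 40.12 = 901.2 BTU/h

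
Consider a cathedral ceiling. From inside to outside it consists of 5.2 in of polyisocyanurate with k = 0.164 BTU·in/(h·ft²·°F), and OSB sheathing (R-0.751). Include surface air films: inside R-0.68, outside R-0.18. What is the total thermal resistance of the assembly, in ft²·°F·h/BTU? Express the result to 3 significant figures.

5.2/0.164 = 31.71
R_total = 0.68 + 31.71 + 0.751 + 0.18 = 33.32 ft²·°F·h/BTU

33.3 ft²·°F·h/BTU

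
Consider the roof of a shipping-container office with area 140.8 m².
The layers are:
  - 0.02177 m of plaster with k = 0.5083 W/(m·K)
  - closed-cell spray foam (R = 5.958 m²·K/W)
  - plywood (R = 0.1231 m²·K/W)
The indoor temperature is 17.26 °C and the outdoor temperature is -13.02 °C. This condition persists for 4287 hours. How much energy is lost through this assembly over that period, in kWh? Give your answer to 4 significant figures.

2985 kWh

0.02177/0.5083 = 0.042829
R_total = 0.042829 + 5.958 + 0.1231 = 6.1239 m²·K/W
Q = 140.8 × (17.26 − (-13.02)) / 6.1239 = 696.19 W
E = 696.19 W × 4287 h / 1000 = 2984.6 kWh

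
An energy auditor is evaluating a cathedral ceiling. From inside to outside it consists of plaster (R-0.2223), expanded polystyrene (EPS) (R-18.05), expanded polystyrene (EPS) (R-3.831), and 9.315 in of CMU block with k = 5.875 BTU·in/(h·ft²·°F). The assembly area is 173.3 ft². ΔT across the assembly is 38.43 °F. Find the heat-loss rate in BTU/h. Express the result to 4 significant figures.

281.1 BTU/h

9.315/5.875 = 1.5855
R_total = 0.2223 + 18.05 + 3.831 + 1.5855 = 23.689 ft²·°F·h/BTU
Q = A·ΔT/R = 173.3 × 38.43 / 23.689 = 281.14 BTU/h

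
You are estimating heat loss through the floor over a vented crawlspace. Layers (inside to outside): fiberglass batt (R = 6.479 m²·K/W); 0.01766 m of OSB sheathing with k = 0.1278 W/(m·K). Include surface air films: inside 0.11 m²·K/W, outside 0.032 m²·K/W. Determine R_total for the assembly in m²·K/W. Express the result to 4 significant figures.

6.759 m²·K/W

0.01766/0.1278 = 0.13818
R_total = 0.11 + 6.479 + 0.13818 + 0.032 = 6.7592 m²·K/W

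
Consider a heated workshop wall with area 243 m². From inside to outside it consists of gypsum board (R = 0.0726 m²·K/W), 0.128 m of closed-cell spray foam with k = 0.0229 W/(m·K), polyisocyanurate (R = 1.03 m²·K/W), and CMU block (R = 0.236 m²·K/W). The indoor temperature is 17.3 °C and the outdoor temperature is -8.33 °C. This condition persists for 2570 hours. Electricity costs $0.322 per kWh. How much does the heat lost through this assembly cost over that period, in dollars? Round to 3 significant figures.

744 dollars

0.128/0.0229 = 5.59
R_total = 0.0726 + 5.59 + 1.03 + 0.236 = 6.928 m²·K/W
Q = 243 × (17.3 − (-8.33)) / 6.928 = 899 W
E = 899 W × 2570 h / 1000 = 2310 kWh
Cost = 2310 × 0.322 = $743.9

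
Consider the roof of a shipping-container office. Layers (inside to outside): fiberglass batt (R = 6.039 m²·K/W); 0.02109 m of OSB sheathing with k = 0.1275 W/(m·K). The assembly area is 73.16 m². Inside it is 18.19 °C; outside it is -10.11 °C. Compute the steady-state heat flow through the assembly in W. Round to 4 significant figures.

333.7 W

0.02109/0.1275 = 0.16541
R_total = 6.039 + 0.16541 = 6.2044 m²·K/W
Q = A·ΔT/R = 73.16 × (18.19 − (-10.11)) / 6.2044 = 333.7 W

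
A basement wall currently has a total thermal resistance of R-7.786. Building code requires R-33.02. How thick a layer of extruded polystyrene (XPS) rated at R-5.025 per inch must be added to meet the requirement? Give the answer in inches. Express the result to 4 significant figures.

5.022 in

ΔR = 33.02 − 7.786 = 25.234 ft²·°F·h/BTU
L = ΔR / (R/in) = 25.234/5.025 = 5.0217 in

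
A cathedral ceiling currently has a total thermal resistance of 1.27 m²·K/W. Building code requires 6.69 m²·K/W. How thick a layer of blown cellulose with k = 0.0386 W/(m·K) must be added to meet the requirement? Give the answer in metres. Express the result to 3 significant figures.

ΔR = 6.69 − 1.27 = 5.42 m²·K/W
L = ΔR × k = 5.42 × 0.0386 = 0.2092 m

0.209 m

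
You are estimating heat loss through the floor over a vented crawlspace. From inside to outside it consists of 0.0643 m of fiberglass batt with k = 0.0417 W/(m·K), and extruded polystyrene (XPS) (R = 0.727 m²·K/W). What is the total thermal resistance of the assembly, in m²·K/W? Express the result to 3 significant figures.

0.0643/0.0417 = 1.542
R_total = 1.542 + 0.727 = 2.269 m²·K/W

2.27 m²·K/W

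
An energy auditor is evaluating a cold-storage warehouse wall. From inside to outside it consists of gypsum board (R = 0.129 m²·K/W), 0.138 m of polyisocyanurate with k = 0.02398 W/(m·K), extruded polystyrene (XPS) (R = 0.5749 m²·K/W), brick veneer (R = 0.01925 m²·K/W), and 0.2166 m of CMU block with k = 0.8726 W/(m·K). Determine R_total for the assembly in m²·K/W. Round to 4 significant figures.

6.726 m²·K/W

0.138/0.02398 = 5.7548
0.2166/0.8726 = 0.24822
R_total = 0.129 + 5.7548 + 0.5749 + 0.01925 + 0.24822 = 6.7262 m²·K/W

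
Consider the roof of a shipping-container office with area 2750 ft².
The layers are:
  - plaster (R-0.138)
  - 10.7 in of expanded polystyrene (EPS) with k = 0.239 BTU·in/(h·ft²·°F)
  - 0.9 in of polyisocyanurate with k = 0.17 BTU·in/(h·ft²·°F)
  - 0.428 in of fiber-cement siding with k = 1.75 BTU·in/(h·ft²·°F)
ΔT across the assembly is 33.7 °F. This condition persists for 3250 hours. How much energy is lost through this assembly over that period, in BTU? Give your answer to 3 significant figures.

5970000 BTU

10.7/0.239 = 44.77
0.9/0.17 = 5.294
0.428/1.75 = 0.2446
R_total = 0.138 + 44.77 + 5.294 + 0.2446 = 50.45 ft²·°F·h/BTU
Q = 2750 × 33.7 / 50.45 = 1837 BTU/h
E = 1837 × 3250 = 5971000 BTU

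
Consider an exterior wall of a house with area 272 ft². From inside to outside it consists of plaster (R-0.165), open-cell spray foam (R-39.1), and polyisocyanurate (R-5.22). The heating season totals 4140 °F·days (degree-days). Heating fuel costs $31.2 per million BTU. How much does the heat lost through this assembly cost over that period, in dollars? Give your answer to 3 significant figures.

R_total = 0.165 + 39.1 + 5.22 = 44.48 ft²·°F·h/BTU
E = A × HDD × 24 / R = 272 × 4140 × 24 / 44.48 = 607500 BTU
Cost = 607500/10⁶ × 31.2 = $18.95

19.0 dollars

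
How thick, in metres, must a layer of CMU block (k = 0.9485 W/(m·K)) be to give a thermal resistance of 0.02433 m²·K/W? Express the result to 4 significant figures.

L = R·k = 0.02433 × 0.9485 = 0.023077 m

0.02308 m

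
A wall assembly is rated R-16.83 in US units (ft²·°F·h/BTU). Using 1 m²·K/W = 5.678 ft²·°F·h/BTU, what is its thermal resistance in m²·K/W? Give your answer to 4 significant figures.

2.964 m²·K/W

R_SI = 16.83/5.678 = 2.9641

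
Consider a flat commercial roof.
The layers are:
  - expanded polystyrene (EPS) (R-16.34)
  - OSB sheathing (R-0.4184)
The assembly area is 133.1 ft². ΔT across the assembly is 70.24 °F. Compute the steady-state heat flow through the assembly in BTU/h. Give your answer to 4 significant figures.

557.9 BTU/h

R_total = 16.34 + 0.4184 = 16.758 ft²·°F·h/BTU
Q = A·ΔT/R = 133.1 × 70.24 / 16.758 = 557.87 BTU/h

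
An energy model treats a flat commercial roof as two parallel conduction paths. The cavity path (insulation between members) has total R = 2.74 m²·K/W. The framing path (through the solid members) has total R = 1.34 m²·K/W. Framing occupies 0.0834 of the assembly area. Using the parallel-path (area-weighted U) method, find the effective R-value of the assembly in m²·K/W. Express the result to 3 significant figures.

2.52 m²·K/W

U_eff = 0.9166/2.74 + 0.0834/1.34 = 0.3345 + 0.06224 = 0.3968
R_eff = 1/U_eff = 2.52 m²·K/W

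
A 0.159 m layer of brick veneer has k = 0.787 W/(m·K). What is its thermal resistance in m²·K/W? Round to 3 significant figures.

R = L/k = 0.159/0.787 = 0.202 m²·K/W

0.202 m²·K/W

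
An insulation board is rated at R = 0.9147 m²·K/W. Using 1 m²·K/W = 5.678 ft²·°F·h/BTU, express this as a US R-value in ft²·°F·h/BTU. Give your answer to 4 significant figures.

R_US = 0.9147 × 5.678 = 5.1937

5.194 ft²·°F·h/BTU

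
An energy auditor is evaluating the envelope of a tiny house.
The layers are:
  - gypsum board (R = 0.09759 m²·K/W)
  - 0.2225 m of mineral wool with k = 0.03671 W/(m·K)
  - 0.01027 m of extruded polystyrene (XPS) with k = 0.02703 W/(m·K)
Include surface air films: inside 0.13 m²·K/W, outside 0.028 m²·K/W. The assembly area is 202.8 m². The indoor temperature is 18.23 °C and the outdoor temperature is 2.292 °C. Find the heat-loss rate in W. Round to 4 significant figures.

0.2225/0.03671 = 6.061
0.01027/0.02703 = 0.37995
R_total = 0.13 + 0.09759 + 6.061 + 0.37995 + 0.028 = 6.6966 m²·K/W
Q = A·ΔT/R = 202.8 × (18.23 − 2.292) / 6.6966 = 482.67 W

482.7 W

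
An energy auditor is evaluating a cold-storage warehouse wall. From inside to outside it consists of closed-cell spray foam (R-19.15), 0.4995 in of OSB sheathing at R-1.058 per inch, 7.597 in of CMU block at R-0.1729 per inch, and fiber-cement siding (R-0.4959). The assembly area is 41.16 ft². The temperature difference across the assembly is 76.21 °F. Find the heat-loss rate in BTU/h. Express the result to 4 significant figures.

146.0 BTU/h

0.4995 × 1.058 = 0.52847
7.597 × 0.1729 = 1.3135
R_total = 19.15 + 0.52847 + 1.3135 + 0.4959 = 21.488 ft²·°F·h/BTU
Q = A·ΔT/R = 41.16 × 76.21 / 21.488 = 145.98 BTU/h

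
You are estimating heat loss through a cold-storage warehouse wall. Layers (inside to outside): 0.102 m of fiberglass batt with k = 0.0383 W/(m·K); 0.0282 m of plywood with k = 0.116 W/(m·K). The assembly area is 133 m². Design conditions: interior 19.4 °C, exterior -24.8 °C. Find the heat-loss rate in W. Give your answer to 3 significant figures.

0.102/0.0383 = 2.663
0.0282/0.116 = 0.2431
R_total = 2.663 + 0.2431 = 2.906 m²·K/W
Q = A·ΔT/R = 133 × (19.4 − (-24.8)) / 2.906 = 2023 W

2020 W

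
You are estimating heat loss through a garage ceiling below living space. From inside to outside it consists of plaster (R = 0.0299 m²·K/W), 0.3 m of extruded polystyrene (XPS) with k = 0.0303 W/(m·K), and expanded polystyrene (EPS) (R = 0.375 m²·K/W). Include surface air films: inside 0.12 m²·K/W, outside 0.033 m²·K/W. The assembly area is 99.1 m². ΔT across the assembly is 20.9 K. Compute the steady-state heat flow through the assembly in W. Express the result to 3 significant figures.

0.3/0.0303 = 9.901
R_total = 0.12 + 0.0299 + 9.901 + 0.375 + 0.033 = 10.46 m²·K/W
Q = A·ΔT/R = 99.1 × 20.9 / 10.46 = 198 W

198 W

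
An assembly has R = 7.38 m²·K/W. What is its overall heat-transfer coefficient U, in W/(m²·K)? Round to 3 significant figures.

0.136 W/(m²·K)

U = 1/R = 1/7.38 = 0.1355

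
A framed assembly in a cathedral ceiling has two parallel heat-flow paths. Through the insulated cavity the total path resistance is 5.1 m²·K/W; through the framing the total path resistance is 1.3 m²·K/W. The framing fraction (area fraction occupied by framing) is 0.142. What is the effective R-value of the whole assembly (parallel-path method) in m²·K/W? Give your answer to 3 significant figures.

3.60 m²·K/W

U_eff = 0.858/5.1 + 0.142/1.3 = 0.1682 + 0.1092 = 0.2775
R_eff = 1/U_eff = 3.604 m²·K/W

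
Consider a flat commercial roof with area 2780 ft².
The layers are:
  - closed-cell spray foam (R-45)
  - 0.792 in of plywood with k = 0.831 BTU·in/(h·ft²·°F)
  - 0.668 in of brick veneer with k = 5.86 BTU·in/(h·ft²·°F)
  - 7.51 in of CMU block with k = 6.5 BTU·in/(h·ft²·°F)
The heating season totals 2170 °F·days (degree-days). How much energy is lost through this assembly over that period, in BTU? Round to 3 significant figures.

0.792/0.831 = 0.9531
0.668/5.86 = 0.114
7.51/6.5 = 1.155
R_total = 45 + 0.9531 + 0.114 + 1.155 = 47.22 ft²·°F·h/BTU
E = A × HDD × 24 / R = 2780 × 2170 × 24 / 47.22 = 3066000 BTU

3070000 BTU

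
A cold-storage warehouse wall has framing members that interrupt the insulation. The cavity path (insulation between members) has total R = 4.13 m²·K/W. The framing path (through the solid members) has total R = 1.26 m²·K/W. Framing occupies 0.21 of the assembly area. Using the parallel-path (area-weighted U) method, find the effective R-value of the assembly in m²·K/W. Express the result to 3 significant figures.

U_eff = 0.79/4.13 + 0.21/1.26 = 0.1913 + 0.1667 = 0.3579
R_eff = 1/U_eff = 2.794 m²·K/W

2.79 m²·K/W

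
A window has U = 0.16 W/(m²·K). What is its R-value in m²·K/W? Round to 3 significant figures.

R = 1/U = 1/0.16 = 6.25

6.25 m²·K/W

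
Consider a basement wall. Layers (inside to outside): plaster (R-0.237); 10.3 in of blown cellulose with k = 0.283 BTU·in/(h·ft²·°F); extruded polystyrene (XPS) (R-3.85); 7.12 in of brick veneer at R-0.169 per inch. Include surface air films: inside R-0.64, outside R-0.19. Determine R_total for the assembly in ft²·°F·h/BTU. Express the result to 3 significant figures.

10.3/0.283 = 36.4
7.12 × 0.169 = 1.203
R_total = 0.64 + 0.237 + 36.4 + 3.85 + 1.203 + 0.19 = 42.52 ft²·°F·h/BTU

42.5 ft²·°F·h/BTU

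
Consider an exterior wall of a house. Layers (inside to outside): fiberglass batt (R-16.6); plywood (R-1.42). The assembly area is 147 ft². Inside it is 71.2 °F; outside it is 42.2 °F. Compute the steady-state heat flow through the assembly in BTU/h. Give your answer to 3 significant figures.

237 BTU/h

R_total = 16.6 + 1.42 = 18.02 ft²·°F·h/BTU
Q = A·ΔT/R = 147 × (71.2 − 42.2) / 18.02 = 236.6 BTU/h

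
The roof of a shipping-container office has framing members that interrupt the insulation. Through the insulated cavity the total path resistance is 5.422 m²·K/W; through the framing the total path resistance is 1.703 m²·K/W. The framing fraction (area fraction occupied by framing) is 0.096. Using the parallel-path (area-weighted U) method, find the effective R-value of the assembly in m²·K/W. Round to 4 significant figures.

4.482 m²·K/W

U_eff = 0.904/5.422 + 0.096/1.703 = 0.16673 + 0.056371 = 0.2231
R_eff = 1/U_eff = 4.4823 m²·K/W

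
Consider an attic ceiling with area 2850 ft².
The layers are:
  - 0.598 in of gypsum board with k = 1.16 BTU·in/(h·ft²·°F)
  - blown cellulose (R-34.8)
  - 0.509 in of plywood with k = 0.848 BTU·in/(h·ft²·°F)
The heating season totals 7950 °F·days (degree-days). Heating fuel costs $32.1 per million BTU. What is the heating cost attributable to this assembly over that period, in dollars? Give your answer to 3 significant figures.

486 dollars

0.598/1.16 = 0.5155
0.509/0.848 = 0.6002
R_total = 0.5155 + 34.8 + 0.6002 = 35.92 ft²·°F·h/BTU
E = A × HDD × 24 / R = 2850 × 7950 × 24 / 35.92 = 15140000 BTU
Cost = 15140000/10⁶ × 32.1 = $486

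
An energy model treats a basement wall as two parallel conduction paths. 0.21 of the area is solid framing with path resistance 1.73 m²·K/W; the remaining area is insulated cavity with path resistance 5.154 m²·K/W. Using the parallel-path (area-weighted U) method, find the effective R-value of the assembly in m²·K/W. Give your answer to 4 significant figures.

U_eff = 0.79/5.154 + 0.21/1.73 = 0.15328 + 0.12139 = 0.27467
R_eff = 1/U_eff = 3.6408 m²·K/W

3.641 m²·K/W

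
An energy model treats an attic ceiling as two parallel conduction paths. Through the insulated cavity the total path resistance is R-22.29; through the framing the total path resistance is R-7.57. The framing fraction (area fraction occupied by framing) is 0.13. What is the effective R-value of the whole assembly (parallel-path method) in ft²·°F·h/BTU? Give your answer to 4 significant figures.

U_eff = 0.87/22.29 + 0.13/7.57 = 0.039031 + 0.017173 = 0.056204
R_eff = 1/U_eff = 17.792 ft²·°F·h/BTU

17.79 ft²·°F·h/BTU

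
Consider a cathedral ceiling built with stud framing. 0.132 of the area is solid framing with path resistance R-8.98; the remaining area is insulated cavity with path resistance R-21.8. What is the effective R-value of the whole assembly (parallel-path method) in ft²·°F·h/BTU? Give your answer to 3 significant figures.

U_eff = 0.868/21.8 + 0.132/8.98 = 0.03982 + 0.0147 = 0.05452
R_eff = 1/U_eff = 18.34 ft²·°F·h/BTU

18.3 ft²·°F·h/BTU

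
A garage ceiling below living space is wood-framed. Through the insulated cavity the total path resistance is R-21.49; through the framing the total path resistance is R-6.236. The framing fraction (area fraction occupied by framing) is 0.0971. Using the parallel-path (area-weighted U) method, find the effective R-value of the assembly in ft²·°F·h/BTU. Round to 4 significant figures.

17.37 ft²·°F·h/BTU

U_eff = 0.9029/21.49 + 0.0971/6.236 = 0.042015 + 0.015571 = 0.057586
R_eff = 1/U_eff = 17.365 ft²·°F·h/BTU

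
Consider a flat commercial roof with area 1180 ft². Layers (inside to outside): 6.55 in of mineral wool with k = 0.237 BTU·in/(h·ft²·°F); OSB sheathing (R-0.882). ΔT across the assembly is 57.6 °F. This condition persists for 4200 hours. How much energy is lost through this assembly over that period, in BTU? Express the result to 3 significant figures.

10000000 BTU

6.55/0.237 = 27.64
R_total = 27.64 + 0.882 = 28.52 ft²·°F·h/BTU
Q = 1180 × 57.6 / 28.52 = 2383 BTU/h
E = 2383 × 4200 = 10010000 BTU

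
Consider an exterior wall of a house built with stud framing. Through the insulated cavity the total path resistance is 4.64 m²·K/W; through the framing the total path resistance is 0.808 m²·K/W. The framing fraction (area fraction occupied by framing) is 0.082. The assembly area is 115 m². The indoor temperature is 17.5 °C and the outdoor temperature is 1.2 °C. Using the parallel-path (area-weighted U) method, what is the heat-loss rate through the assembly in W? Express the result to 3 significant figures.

561 W

U_eff = 0.918/4.64 + 0.082/0.808 = 0.1978 + 0.1015 = 0.2993
R_eff = 1/U_eff = 3.341 m²·K/W
Q = 115 × (17.5 − 1.2) / 3.341 = 561.1 W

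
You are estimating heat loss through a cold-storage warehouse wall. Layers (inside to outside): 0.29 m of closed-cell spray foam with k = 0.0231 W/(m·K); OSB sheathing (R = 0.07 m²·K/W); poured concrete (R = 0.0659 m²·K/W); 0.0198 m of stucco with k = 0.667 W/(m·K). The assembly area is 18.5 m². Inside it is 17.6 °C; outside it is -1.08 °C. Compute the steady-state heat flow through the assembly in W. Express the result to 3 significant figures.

0.29/0.0231 = 12.55
0.0198/0.667 = 0.02969
R_total = 12.55 + 0.07 + 0.0659 + 0.02969 = 12.72 m²·K/W
Q = A·ΔT/R = 18.5 × (17.6 − (-1.08)) / 12.72 = 27.17 W

27.2 W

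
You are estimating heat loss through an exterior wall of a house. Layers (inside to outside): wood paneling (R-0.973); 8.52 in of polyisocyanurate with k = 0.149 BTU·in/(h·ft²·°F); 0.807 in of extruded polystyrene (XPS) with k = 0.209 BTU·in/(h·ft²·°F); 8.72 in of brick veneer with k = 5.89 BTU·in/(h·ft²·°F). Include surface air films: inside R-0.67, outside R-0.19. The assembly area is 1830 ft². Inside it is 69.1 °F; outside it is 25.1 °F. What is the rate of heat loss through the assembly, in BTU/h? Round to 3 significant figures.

1250 BTU/h

8.52/0.149 = 57.18
0.807/0.209 = 3.861
8.72/5.89 = 1.48
R_total = 0.67 + 0.973 + 57.18 + 3.861 + 1.48 + 0.19 = 64.36 ft²·°F·h/BTU
Q = A·ΔT/R = 1830 × (69.1 − 25.1) / 64.36 = 1251 BTU/h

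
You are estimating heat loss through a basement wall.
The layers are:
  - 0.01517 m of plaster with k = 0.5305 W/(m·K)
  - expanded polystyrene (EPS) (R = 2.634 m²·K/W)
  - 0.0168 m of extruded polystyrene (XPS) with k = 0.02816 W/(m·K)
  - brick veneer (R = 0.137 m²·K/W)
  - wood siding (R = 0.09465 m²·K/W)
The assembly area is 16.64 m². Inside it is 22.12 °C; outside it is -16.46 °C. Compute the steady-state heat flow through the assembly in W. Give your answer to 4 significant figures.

0.01517/0.5305 = 0.028596
0.0168/0.02816 = 0.59659
R_total = 0.028596 + 2.634 + 0.59659 + 0.137 + 0.09465 = 3.4908 m²·K/W
Q = A·ΔT/R = 16.64 × (22.12 − (-16.46)) / 3.4908 = 183.9 W

183.9 W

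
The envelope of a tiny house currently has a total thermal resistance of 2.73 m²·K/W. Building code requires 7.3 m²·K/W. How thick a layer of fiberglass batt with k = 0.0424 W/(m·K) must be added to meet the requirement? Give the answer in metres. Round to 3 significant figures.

0.194 m

ΔR = 7.3 − 2.73 = 4.57 m²·K/W
L = ΔR × k = 4.57 × 0.0424 = 0.1938 m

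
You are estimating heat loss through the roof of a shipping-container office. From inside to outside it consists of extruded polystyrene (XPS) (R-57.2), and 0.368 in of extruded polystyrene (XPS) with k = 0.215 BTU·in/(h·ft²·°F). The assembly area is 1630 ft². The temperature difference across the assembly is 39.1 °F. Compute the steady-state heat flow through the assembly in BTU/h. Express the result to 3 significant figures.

0.368/0.215 = 1.712
R_total = 57.2 + 1.712 = 58.91 ft²·°F·h/BTU
Q = A·ΔT/R = 1630 × 39.1 / 58.91 = 1082 BTU/h

1080 BTU/h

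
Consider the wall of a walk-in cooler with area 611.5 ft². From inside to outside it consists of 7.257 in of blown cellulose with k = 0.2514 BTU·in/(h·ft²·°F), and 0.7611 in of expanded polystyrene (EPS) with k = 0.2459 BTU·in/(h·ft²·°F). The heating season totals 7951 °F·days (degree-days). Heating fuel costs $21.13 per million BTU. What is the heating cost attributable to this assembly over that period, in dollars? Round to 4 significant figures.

7.257/0.2514 = 28.866
0.7611/0.2459 = 3.0952
R_total = 28.866 + 3.0952 = 31.962 ft²·°F·h/BTU
E = A × HDD × 24 / R = 611.5 × 7951 × 24 / 31.962 = 3650900 BTU
Cost = 3650900/10⁶ × 21.13 = $77.144

77.14 dollars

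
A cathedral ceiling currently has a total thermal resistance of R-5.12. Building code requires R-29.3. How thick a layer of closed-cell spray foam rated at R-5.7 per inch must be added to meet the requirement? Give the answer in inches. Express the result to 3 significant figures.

4.24 in

ΔR = 29.3 − 5.12 = 24.18 ft²·°F·h/BTU
L = ΔR / (R/in) = 24.18/5.7 = 4.242 in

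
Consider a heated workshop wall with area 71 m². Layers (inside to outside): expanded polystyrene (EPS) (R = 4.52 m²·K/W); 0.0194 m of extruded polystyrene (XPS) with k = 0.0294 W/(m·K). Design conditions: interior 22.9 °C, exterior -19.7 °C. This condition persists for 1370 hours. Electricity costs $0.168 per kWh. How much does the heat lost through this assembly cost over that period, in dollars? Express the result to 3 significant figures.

0.0194/0.0294 = 0.6599
R_total = 4.52 + 0.6599 = 5.18 m²·K/W
Q = 71 × (22.9 − (-19.7)) / 5.18 = 583.9 W
E = 583.9 W × 1370 h / 1000 = 800 kWh
Cost = 800 × 0.168 = $134.4

134 dollars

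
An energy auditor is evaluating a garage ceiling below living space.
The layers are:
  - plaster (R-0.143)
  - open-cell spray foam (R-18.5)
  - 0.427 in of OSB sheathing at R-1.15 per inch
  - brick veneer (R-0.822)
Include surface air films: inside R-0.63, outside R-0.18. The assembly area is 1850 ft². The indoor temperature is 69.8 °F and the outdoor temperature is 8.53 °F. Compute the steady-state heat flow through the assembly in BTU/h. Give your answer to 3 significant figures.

0.427 × 1.15 = 0.491
R_total = 0.63 + 0.143 + 18.5 + 0.491 + 0.822 + 0.18 = 20.77 ft²·°F·h/BTU
Q = A·ΔT/R = 1850 × (69.8 − 8.53) / 20.77 = 5458 BTU/h

5460 BTU/h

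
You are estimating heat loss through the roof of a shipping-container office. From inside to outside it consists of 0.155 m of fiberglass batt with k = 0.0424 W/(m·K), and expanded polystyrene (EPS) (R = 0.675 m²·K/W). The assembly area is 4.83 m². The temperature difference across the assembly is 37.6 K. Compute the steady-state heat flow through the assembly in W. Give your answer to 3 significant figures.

41.9 W

0.155/0.0424 = 3.656
R_total = 3.656 + 0.675 = 4.331 m²·K/W
Q = A·ΔT/R = 4.83 × 37.6 / 4.331 = 41.94 W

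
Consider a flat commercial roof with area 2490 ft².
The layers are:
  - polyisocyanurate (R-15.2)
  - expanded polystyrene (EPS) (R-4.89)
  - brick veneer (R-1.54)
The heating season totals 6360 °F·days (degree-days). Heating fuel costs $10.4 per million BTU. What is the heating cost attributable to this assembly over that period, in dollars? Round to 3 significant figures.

R_total = 15.2 + 4.89 + 1.54 = 21.63 ft²·°F·h/BTU
E = A × HDD × 24 / R = 2490 × 6360 × 24 / 21.63 = 17570000 BTU
Cost = 17570000/10⁶ × 10.4 = $182.7

183 dollars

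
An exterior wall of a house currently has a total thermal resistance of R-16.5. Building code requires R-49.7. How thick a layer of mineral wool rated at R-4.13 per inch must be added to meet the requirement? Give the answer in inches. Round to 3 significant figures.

ΔR = 49.7 − 16.5 = 33.2 ft²·°F·h/BTU
L = ΔR / (R/in) = 33.2/4.13 = 8.039 in

8.04 in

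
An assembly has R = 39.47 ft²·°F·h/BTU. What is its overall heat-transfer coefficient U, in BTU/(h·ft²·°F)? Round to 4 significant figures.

0.02534 BTU/(h·ft²·°F)

U = 1/R = 1/39.47 = 0.025336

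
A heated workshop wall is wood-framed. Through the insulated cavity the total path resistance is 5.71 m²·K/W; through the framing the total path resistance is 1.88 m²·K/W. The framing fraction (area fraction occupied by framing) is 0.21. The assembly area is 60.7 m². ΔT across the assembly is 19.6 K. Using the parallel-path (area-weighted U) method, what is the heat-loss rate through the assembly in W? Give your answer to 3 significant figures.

U_eff = 0.79/5.71 + 0.21/1.88 = 0.1384 + 0.1117 = 0.2501
R_eff = 1/U_eff = 3.999 m²·K/W
Q = 60.7 × 19.6 / 3.999 = 297.5 W

297 W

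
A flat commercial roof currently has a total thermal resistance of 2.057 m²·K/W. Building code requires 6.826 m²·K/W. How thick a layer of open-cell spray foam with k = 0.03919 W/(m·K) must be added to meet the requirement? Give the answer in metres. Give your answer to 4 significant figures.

0.1869 m

ΔR = 6.826 − 2.057 = 4.769 m²·K/W
L = ΔR × k = 4.769 × 0.03919 = 0.1869 m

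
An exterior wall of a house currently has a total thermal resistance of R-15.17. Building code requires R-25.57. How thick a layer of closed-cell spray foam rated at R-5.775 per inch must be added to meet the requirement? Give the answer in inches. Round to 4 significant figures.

ΔR = 25.57 − 15.17 = 10.4 ft²·°F·h/BTU
L = ΔR / (R/in) = 10.4/5.775 = 1.8009 in

1.801 in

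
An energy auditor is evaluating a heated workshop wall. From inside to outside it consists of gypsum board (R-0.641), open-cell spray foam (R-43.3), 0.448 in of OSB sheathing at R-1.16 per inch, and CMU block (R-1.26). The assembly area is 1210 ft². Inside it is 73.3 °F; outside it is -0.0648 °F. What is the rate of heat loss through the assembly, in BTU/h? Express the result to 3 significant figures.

1940 BTU/h

0.448 × 1.16 = 0.5197
R_total = 0.641 + 43.3 + 0.5197 + 1.26 = 45.72 ft²·°F·h/BTU
Q = A·ΔT/R = 1210 × (73.3 − (-0.0648)) / 45.72 = 1942 BTU/h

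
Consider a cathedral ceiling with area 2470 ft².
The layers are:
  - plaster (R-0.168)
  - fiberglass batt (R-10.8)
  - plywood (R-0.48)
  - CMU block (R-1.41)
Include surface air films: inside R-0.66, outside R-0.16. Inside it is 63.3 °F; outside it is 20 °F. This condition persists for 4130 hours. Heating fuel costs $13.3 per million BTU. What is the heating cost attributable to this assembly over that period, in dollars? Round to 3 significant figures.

430 dollars

R_total = 0.66 + 0.168 + 10.8 + 0.48 + 1.41 + 0.16 = 13.68 ft²·°F·h/BTU
Q = 2470 × (63.3 − 20) / 13.68 = 7819 BTU/h
E = 7819 × 4130 = 32290000 BTU
Cost = 32290000/10⁶ × 13.3 = $429.5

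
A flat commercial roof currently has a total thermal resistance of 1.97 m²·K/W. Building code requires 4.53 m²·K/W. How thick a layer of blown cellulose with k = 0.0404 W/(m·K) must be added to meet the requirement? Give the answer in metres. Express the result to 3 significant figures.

ΔR = 4.53 − 1.97 = 2.56 m²·K/W
L = ΔR × k = 2.56 × 0.0404 = 0.1034 m

0.103 m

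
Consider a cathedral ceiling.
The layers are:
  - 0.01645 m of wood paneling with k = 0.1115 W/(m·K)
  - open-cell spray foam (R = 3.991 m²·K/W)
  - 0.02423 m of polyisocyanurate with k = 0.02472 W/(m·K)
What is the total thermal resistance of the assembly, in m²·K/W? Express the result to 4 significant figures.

5.119 m²·K/W

0.01645/0.1115 = 0.14753
0.02423/0.02472 = 0.98018
R_total = 0.14753 + 3.991 + 0.98018 = 5.1187 m²·K/W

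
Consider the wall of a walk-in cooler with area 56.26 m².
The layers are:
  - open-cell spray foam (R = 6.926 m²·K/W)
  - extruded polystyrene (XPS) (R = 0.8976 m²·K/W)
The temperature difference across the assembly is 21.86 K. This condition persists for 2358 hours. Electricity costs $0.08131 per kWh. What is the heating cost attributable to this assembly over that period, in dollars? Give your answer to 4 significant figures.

R_total = 6.926 + 0.8976 = 7.8236 m²·K/W
Q = 56.26 × 21.86 / 7.8236 = 157.2 W
E = 157.2 W × 2358 h / 1000 = 370.67 kWh
Cost = 370.67 × 0.08131 = $30.139

30.14 dollars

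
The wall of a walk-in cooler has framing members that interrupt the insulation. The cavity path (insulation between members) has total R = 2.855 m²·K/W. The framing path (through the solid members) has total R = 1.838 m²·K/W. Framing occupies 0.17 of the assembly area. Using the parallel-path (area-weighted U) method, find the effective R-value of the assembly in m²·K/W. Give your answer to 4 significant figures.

2.610 m²·K/W

U_eff = 0.83/2.855 + 0.17/1.838 = 0.29072 + 0.092492 = 0.38321
R_eff = 1/U_eff = 2.6095 m²·K/W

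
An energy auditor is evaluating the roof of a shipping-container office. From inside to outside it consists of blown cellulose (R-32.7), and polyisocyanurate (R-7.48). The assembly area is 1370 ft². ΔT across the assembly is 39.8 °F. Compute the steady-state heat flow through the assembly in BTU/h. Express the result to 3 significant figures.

1360 BTU/h

R_total = 32.7 + 7.48 = 40.18 ft²·°F·h/BTU
Q = A·ΔT/R = 1370 × 39.8 / 40.18 = 1357 BTU/h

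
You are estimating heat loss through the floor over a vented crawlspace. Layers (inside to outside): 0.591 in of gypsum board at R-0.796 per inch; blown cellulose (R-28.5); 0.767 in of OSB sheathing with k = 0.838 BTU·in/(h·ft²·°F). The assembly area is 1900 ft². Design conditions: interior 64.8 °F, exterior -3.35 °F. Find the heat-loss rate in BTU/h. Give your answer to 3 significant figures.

0.591 × 0.796 = 0.4704
0.767/0.838 = 0.9153
R_total = 0.4704 + 28.5 + 0.9153 = 29.89 ft²·°F·h/BTU
Q = A·ΔT/R = 1900 × (64.8 − (-3.35)) / 29.89 = 4333 BTU/h

4330 BTU/h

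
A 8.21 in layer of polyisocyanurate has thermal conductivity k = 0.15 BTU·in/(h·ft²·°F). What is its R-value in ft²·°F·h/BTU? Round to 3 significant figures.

54.7 ft²·°F·h/BTU

R = L/k = 8.21/0.15 = 54.73 ft²·°F·h/BTU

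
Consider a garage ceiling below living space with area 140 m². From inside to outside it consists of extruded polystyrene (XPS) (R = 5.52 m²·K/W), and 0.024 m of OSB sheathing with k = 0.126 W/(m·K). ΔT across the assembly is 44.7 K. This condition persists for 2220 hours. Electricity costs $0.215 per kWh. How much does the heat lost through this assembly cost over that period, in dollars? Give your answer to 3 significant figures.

523 dollars

0.024/0.126 = 0.1905
R_total = 5.52 + 0.1905 = 5.71 m²·K/W
Q = 140 × 44.7 / 5.71 = 1096 W
E = 1096 W × 2220 h / 1000 = 2433 kWh
Cost = 2433 × 0.215 = $523.1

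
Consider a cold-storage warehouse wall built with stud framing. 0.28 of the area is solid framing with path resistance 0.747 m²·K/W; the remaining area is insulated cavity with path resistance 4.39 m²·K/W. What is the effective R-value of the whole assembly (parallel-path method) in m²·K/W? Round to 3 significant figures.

U_eff = 0.72/4.39 + 0.28/0.747 = 0.164 + 0.3748 = 0.5388
R_eff = 1/U_eff = 1.856 m²·K/W

1.86 m²·K/W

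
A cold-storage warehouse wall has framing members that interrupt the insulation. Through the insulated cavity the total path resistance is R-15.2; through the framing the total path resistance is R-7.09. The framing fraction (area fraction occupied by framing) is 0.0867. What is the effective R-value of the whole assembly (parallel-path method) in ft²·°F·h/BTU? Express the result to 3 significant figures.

13.8 ft²·°F·h/BTU

U_eff = 0.9133/15.2 + 0.0867/7.09 = 0.06009 + 0.01223 = 0.07231
R_eff = 1/U_eff = 13.83 ft²·°F·h/BTU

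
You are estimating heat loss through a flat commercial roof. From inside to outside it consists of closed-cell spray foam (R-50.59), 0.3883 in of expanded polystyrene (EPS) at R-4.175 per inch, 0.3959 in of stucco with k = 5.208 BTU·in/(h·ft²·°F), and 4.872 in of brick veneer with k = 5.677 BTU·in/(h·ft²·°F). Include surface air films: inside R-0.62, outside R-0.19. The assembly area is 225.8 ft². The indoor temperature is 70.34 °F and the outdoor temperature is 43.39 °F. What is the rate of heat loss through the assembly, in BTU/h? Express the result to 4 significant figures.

0.3883 × 4.175 = 1.6212
0.3959/5.208 = 0.076018
4.872/5.677 = 0.8582
R_total = 0.62 + 50.59 + 1.6212 + 0.076018 + 0.8582 + 0.19 = 53.955 ft²·°F·h/BTU
Q = A·ΔT/R = 225.8 × (70.34 − 43.39) / 53.955 = 112.78 BTU/h

112.8 BTU/h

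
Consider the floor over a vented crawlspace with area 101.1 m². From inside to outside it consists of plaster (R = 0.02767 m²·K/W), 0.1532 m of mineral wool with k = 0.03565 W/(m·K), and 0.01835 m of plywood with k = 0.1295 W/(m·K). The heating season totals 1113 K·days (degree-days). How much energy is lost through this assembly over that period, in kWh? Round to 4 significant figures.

604.6 kWh

0.1532/0.03565 = 4.2973
0.01835/0.1295 = 0.1417
R_total = 0.02767 + 4.2973 + 0.1417 = 4.4667 m²·K/W
E = A × HDD × 24 / R / 1000 = 101.1 × 1113 × 24 / 4.4667 / 1000 = 604.6 kWh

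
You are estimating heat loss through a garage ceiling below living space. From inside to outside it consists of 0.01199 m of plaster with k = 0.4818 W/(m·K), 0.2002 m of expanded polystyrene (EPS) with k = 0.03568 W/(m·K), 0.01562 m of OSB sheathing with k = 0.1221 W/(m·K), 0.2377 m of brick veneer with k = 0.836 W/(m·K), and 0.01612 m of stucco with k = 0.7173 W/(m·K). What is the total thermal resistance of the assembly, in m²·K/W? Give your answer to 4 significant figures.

6.071 m²·K/W

0.01199/0.4818 = 0.024886
0.2002/0.03568 = 5.611
0.01562/0.1221 = 0.12793
0.2377/0.836 = 0.28433
0.01612/0.7173 = 0.022473
R_total = 0.024886 + 5.611 + 0.12793 + 0.28433 + 0.022473 = 6.0706 m²·K/W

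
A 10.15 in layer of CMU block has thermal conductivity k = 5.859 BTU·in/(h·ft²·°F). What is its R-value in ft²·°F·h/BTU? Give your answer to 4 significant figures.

R = L/k = 10.15/5.859 = 1.7324 ft²·°F·h/BTU

1.732 ft²·°F·h/BTU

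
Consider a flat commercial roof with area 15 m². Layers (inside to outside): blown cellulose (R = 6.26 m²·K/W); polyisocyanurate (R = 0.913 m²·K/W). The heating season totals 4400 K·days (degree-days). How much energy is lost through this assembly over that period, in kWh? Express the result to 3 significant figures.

R_total = 6.26 + 0.913 = 7.173 m²·K/W
E = A × HDD × 24 / R / 1000 = 15 × 4400 × 24 / 7.173 / 1000 = 220.8 kWh

221 kWh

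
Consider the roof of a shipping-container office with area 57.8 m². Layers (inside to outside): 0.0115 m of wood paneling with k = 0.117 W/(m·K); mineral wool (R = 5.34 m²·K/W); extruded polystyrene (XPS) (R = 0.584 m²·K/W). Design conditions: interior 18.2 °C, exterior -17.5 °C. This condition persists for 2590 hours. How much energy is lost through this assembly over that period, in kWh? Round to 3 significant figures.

887 kWh

0.0115/0.117 = 0.09829
R_total = 0.09829 + 5.34 + 0.584 = 6.022 m²·K/W
Q = 57.8 × (18.2 − (-17.5)) / 6.022 = 342.6 W
E = 342.6 W × 2590 h / 1000 = 887.4 kWh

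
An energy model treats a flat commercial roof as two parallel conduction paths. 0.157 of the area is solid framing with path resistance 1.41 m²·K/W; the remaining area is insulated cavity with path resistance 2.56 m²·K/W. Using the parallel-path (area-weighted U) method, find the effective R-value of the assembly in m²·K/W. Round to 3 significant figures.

2.27 m²·K/W

U_eff = 0.843/2.56 + 0.157/1.41 = 0.3293 + 0.1113 = 0.4406
R_eff = 1/U_eff = 2.269 m²·K/W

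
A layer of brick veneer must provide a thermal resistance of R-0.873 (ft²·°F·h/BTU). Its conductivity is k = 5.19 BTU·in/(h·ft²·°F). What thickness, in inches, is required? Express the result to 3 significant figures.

L = R × k = 0.873 × 5.19 = 4.531 in

4.53 in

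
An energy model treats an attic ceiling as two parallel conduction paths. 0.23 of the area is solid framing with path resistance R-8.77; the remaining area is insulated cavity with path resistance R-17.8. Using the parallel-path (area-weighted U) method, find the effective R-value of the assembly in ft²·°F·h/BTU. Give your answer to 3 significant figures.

U_eff = 0.77/17.8 + 0.23/8.77 = 0.04326 + 0.02623 = 0.06948
R_eff = 1/U_eff = 14.39 ft²·°F·h/BTU

14.4 ft²·°F·h/BTU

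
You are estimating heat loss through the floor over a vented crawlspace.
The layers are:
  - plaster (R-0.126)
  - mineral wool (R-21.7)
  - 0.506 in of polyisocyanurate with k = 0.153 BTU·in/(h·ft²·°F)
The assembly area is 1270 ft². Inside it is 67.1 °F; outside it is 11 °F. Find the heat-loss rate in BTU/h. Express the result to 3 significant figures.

2830 BTU/h

0.506/0.153 = 3.307
R_total = 0.126 + 21.7 + 3.307 = 25.13 ft²·°F·h/BTU
Q = A·ΔT/R = 1270 × (67.1 − 11) / 25.13 = 2835 BTU/h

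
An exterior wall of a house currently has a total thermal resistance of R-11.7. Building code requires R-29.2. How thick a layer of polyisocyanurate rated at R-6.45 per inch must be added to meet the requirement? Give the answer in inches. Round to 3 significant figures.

ΔR = 29.2 − 11.7 = 17.5 ft²·°F·h/BTU
L = ΔR / (R/in) = 17.5/6.45 = 2.713 in

2.71 in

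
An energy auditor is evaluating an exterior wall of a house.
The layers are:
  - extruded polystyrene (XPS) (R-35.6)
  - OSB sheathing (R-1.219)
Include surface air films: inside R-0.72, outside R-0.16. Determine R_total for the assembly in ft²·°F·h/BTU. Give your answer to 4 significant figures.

R_total = 0.72 + 35.6 + 1.219 + 0.16 = 37.699 ft²·°F·h/BTU

37.70 ft²·°F·h/BTU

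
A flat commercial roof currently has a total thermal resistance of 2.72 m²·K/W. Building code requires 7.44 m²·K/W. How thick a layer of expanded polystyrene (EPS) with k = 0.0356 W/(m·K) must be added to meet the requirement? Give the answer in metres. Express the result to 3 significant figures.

ΔR = 7.44 − 2.72 = 4.72 m²·K/W
L = ΔR × k = 4.72 × 0.0356 = 0.168 m

0.168 m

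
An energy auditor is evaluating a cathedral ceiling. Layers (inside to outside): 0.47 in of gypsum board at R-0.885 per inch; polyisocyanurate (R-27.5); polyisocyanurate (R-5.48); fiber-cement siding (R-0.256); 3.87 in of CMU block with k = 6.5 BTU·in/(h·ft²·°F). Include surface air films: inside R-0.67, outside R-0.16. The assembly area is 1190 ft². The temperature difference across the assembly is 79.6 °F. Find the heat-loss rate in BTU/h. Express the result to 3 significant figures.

0.47 × 0.885 = 0.4159
3.87/6.5 = 0.5954
R_total = 0.67 + 0.4159 + 27.5 + 5.48 + 0.256 + 0.5954 + 0.16 = 35.08 ft²·°F·h/BTU
Q = A·ΔT/R = 1190 × 79.6 / 35.08 = 2700 BTU/h

2700 BTU/h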